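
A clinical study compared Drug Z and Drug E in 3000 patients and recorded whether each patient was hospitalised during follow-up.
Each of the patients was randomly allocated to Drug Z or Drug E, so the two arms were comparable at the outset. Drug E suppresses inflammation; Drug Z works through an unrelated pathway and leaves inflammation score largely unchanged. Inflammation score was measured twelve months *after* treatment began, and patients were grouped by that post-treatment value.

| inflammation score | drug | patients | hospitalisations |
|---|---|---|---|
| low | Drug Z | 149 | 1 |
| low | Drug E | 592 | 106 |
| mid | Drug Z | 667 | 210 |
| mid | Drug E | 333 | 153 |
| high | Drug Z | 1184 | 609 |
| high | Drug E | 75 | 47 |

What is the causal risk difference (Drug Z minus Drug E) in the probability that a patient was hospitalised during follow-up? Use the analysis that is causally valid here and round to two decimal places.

+0.10

Stratifying would compare drugs among patients the drugs themselves sorted into inflammation score groups — a form of selection on an intermediate. The unconditioned pooled rates give the total causal effect.
The causal difference is the pooled difference: 0.410 − 0.306 = +0.104.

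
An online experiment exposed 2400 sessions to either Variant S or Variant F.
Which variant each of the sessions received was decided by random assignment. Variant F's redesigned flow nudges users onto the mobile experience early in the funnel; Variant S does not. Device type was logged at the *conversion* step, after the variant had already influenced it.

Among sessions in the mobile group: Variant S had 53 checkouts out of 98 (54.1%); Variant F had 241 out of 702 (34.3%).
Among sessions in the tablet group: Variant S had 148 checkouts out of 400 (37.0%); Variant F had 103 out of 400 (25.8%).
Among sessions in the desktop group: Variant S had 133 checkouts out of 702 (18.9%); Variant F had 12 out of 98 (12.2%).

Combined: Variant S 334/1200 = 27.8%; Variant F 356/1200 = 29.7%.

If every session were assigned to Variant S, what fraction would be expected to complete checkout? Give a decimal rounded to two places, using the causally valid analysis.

Device type lies on the pathway variant → device type → outcome, so adjusting for it blocks the indirect effect. For the total causal effect of variant, use the unadjusted pooled rates.
So P(outcome | do(Variant S)) is just the pooled rate for Variant S: 334/1200 = 0.278.

0.28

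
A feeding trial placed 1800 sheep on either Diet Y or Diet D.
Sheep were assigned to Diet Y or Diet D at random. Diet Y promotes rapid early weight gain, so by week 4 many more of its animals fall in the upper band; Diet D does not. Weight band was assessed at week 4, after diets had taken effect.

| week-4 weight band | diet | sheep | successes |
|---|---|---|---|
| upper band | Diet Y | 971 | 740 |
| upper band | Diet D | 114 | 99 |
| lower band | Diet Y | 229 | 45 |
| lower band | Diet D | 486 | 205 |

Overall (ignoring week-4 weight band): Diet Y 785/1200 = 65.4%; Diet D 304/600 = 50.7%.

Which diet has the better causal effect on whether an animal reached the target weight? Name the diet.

Diet Y

Week-4 weight band lies on the pathway diet → week-4 weight band → outcome, so adjusting for it blocks the indirect effect. For the total causal effect of diet, use the unadjusted pooled rates.
Pooled: Diet Y 65.4% vs Diet D 50.7%; Diet Y is higher overall.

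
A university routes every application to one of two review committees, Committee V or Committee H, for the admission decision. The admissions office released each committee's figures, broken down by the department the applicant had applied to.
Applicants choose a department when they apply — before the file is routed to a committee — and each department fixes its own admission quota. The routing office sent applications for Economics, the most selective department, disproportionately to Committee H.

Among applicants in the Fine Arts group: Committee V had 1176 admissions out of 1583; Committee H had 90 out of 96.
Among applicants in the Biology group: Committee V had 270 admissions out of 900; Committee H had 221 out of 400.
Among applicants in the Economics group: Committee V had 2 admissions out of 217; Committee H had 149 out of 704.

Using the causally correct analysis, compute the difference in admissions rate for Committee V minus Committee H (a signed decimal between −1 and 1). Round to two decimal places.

-0.22

Committee H is higher inside every department stratum but Committee V is higher in aggregate. Whether to stratify depends on how department relates to the review committee.
Here department is a common cause — it drives both which review committee a case falls under and the outcome. The crude comparison mixes populations; the stratum-specific rates are the causally relevant ones.
Adjusting over the population distribution of department: 0.431·(0.743−0.938) + 0.333·(0.300−0.552) + 0.236·(0.009−0.212) = -0.216.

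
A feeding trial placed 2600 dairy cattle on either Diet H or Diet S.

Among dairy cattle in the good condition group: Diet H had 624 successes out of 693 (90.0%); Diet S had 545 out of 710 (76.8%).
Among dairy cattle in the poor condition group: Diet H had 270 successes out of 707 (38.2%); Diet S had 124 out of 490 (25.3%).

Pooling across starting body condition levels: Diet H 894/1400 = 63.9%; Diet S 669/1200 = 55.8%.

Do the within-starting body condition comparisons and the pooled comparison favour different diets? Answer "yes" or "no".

no

Within each starting body condition level (good condition 90.0% vs 76.8%; poor condition 38.2% vs 25.3%), Diet H has the higher rate every time. Pooled: 63.9% vs 55.8% — Diet H has the higher rate overall. They agree.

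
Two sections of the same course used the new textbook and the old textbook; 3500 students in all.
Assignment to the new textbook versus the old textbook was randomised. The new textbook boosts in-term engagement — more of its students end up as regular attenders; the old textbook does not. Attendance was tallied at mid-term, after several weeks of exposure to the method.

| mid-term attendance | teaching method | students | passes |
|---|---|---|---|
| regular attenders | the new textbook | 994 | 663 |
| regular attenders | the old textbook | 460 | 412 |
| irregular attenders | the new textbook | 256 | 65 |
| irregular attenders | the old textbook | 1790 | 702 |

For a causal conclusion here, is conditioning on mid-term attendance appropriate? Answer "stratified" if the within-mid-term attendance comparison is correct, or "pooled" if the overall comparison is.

pooled

The mid-term attendance-specific comparison favours the old textbook throughout, but the pooled figures favour the new textbook. The question is whether to condition on mid-term attendance.
Mid-term attendance here is a post-treatment variable shaped by the teaching method; conditioning on it would introduce bias rather than remove it. The overall comparison is the causal one.
Pooled: the new textbook 58.2% vs the old textbook 49.5%; the new textbook is higher overall.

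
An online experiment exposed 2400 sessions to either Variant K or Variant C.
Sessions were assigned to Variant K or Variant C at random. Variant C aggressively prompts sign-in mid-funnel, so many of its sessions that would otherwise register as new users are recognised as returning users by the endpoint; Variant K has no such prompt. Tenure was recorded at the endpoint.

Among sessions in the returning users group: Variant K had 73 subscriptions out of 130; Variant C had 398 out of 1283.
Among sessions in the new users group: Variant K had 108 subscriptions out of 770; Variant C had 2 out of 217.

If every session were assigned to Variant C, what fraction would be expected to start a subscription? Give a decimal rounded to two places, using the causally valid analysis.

The stratified and pooled comparisons disagree (Variant K wins within each user tenure; Variant C wins overall), so the answer turns on the causal role of user tenure.
The distribution of user tenure is itself part of what the variant does — it is an intermediate outcome. Holding it fixed would remove that part of the effect; the total effect is the pooled difference.
So P(outcome | do(Variant C)) is just the pooled rate for Variant C: 400/1500 = 0.267.

0.27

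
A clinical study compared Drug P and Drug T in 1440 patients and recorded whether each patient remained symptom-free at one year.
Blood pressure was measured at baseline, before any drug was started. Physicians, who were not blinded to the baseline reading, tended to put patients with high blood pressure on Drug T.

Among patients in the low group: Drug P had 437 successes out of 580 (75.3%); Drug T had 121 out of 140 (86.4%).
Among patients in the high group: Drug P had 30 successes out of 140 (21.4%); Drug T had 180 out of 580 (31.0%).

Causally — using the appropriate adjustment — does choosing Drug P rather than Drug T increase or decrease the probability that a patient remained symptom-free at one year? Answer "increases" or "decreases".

Nothing the drug does changes blood pressure; the imbalance is an allocation artefact. With blood pressure also predicting the outcome, the pooled figure is confounded, and the within-stratum comparison is the causal one.
Within each level — low: 75.3% vs 86.4%; high: 21.4% vs 31.0% — Drug T is higher every time.

decreases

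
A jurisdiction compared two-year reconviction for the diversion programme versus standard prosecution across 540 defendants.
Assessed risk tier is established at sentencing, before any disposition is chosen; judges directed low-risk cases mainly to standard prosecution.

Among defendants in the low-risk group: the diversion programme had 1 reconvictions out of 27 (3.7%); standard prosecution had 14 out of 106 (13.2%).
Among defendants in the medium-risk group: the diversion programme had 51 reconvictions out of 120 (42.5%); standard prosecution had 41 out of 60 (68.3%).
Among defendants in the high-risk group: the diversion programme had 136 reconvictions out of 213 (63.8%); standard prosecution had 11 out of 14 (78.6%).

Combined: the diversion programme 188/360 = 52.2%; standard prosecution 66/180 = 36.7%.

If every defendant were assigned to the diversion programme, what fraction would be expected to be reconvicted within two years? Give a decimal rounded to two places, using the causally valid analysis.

0.42

Assessed risk tier is set before the disposition has any effect — it is not caused by the disposition — and it independently drives the outcome. That makes it a confounder, so the causal comparison is within assessed risk tier levels.
Standardising the diversion programme to the population assessed risk tier mix: 0.246·1/27 + 0.333·51/120 + 0.420·136/213 = 0.419.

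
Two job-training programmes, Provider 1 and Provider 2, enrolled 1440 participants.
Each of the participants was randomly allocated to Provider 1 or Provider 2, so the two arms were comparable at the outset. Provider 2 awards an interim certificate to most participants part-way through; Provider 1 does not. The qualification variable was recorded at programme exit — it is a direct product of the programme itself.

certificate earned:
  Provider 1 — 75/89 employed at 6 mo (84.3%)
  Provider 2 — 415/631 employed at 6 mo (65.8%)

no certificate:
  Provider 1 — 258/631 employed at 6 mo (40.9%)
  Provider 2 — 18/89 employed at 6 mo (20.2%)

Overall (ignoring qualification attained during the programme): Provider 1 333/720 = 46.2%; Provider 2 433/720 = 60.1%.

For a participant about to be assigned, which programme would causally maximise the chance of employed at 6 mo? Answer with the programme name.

Qualification attained during the programme is recorded after the programme and is itself shifted by it — it sits on the causal path from programme to outcome. Conditioning on a mediator would strip out part of the effect we want; the pooled comparison gives the total causal effect.
Pooled: Provider 1 46.2% vs Provider 2 60.1%; Provider 2 is higher overall.

Provider 2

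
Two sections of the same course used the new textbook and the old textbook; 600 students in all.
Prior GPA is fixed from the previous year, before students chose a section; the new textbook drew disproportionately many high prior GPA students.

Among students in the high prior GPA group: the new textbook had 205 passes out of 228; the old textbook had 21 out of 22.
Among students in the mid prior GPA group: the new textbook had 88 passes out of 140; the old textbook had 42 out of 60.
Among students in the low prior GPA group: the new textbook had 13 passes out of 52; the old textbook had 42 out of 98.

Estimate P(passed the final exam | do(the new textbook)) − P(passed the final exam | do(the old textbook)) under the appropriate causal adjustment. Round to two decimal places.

Since prior GPA band is a pre-existing factor (not a product of the teaching method) and it affects the outcome on its own, it is a confounder. The stratified rates, not the pooled rate, identify the causal effect.
Adjusting over the population distribution of prior GPA band: 0.417·(0.899−0.955) + 0.333·(0.629−0.700) + 0.250·(0.250−0.429) = -0.092.

-0.09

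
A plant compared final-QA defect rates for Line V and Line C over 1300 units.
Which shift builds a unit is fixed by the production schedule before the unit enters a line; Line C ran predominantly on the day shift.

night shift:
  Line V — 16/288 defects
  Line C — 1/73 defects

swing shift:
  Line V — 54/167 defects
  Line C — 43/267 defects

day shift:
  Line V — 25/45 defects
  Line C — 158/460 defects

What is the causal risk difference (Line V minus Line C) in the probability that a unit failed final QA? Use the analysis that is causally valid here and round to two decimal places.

+0.15

Shift satisfies the back-door criterion: it is not a descendant of the line, and it blocks the spurious path from line to outcome. Adjusting for it (i.e., using the within-shift rates) gives the causal effect.
Adjusting over the population distribution of shift: 0.278·(0.056−0.014) + 0.334·(0.323−0.161) + 0.388·(0.556−0.343) = +0.148.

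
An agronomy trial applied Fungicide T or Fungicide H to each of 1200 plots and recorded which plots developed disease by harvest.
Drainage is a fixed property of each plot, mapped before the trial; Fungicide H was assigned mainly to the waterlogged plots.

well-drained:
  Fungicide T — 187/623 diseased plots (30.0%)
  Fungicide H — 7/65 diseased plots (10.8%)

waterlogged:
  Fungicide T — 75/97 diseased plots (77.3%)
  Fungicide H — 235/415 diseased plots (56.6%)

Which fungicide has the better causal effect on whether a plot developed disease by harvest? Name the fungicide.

Field drainage differs across fungicides for reasons unrelated to any effect of the fungicide itself, and it separately predicts the outcome — a classic confounder. We must compare within field drainage levels.
Within each level — well-drained: 30.0% vs 10.8%; waterlogged: 77.3% vs 56.6% — Fungicide H is lower every time.

Fungicide H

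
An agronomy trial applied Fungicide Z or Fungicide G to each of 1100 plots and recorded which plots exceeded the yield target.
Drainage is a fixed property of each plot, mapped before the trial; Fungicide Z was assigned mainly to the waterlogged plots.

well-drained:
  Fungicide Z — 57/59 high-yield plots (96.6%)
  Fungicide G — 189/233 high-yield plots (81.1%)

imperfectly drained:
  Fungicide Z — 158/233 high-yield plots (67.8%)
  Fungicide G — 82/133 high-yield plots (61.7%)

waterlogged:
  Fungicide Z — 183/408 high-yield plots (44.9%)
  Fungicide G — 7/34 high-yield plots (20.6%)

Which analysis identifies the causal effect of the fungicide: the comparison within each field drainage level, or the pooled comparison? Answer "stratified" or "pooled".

Fungicide Z is higher inside every field drainage stratum but Fungicide G is higher in aggregate. Whether to stratify depends on how field drainage relates to the fungicide.
Here field drainage is a common cause — it drives both which fungicide a case falls under and the outcome. The crude comparison mixes populations; the stratum-specific rates are the causally relevant ones.
Within each level — well-drained: 96.6% vs 81.1%; imperfectly drained: 67.8% vs 61.7%; waterlogged: 44.9% vs 20.6% — Fungicide Z is higher every time.

stratified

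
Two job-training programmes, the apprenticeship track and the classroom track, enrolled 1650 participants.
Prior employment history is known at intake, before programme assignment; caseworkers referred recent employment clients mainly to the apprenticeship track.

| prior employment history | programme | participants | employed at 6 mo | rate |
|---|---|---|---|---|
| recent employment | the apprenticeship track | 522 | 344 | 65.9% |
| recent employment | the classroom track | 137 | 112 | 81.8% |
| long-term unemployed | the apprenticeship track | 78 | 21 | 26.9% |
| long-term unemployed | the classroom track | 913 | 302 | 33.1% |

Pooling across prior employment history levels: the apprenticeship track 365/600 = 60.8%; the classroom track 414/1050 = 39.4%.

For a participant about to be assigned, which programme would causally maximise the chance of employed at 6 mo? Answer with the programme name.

the classroom track

Prior employment history differs across programmes for reasons unrelated to any effect of the programme itself, and it separately predicts the outcome — a classic confounder. We must compare within prior employment history levels.
Within each level — recent employment: 65.9% vs 81.8%; long-term unemployed: 26.9% vs 33.1% — the classroom track is higher every time.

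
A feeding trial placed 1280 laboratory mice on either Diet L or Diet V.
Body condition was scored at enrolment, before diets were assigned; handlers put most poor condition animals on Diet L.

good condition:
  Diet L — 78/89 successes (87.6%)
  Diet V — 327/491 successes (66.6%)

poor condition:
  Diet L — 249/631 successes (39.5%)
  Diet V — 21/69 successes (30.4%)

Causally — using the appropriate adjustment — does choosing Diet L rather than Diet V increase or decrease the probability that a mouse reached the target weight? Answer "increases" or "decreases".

increases

Diet L is higher inside every starting body condition stratum but Diet V is higher in aggregate. Whether to stratify depends on how starting body condition relates to the diet.
Since starting body condition is a pre-existing factor (not a product of the diet) and it affects the outcome on its own, it is a confounder. The stratified rates, not the pooled rate, identify the causal effect.
Within each level — good condition: 87.6% vs 66.6%; poor condition: 39.5% vs 30.4% — Diet L is higher every time.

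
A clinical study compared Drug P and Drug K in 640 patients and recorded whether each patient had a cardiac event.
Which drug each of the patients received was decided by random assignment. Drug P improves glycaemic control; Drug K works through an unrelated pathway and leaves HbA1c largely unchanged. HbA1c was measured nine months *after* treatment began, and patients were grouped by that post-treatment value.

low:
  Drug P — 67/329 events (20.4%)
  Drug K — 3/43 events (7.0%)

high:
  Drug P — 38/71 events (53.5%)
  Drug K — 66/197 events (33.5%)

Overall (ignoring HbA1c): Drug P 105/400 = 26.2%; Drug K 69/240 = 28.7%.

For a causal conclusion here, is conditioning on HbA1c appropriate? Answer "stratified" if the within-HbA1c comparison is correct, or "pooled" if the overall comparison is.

HbA1c is recorded after the drug and is itself shifted by it — it sits on the causal path from drug to outcome. Conditioning on a mediator would strip out part of the effect we want; the pooled comparison gives the total causal effect.
Pooled: Drug P 26.2% vs Drug K 28.7%; Drug P is lower overall.

pooled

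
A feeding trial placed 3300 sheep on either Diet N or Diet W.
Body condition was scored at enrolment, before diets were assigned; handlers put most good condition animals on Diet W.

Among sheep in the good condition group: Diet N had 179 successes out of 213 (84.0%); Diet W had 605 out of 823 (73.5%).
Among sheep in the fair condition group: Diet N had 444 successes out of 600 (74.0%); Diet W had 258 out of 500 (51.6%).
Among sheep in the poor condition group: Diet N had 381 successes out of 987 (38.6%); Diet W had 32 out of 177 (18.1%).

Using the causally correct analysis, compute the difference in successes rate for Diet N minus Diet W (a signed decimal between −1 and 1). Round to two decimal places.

+0.18

The stratified and pooled comparisons disagree (Diet N wins within each starting body condition; Diet W wins overall), so the answer turns on the causal role of starting body condition.
Starting body condition satisfies the back-door criterion: it is not a descendant of the diet, and it blocks the spurious path from diet to outcome. Adjusting for it (i.e., using the within-starting body condition rates) gives the causal effect.
Adjusting over the population distribution of starting body condition: 0.314·(0.840−0.735) + 0.333·(0.740−0.516) + 0.353·(0.386−0.181) = +0.180.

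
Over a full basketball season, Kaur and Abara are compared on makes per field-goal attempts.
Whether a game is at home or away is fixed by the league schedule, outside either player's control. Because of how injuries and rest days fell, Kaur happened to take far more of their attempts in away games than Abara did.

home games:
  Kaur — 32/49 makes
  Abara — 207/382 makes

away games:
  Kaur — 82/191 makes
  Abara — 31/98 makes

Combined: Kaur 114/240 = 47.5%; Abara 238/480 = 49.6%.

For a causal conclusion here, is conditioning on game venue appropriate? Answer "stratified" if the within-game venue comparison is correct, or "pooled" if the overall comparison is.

Kaur is higher inside every game venue stratum but Abara is higher in aggregate. Whether to stratify depends on how game venue relates to the player.
Since game venue is a pre-existing factor (not a product of the player) and it affects the outcome on its own, it is a confounder. The stratified rates, not the pooled rate, identify the causal effect.
Within each level — home games: 65.3% vs 54.2%; away games: 42.9% vs 31.6% — Kaur is higher every time.

stratified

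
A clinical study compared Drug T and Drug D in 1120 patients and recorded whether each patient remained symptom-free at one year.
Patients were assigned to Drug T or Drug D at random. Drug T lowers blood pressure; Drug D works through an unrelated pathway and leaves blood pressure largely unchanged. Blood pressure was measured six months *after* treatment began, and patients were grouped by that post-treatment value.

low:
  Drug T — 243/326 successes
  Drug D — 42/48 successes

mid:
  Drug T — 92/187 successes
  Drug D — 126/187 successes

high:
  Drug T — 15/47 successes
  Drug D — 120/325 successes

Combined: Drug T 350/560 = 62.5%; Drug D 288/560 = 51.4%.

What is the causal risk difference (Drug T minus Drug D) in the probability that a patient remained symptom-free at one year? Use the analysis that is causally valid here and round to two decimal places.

+0.11

Drug D is higher inside every blood pressure stratum but Drug T is higher in aggregate. Whether to stratify depends on how blood pressure relates to the drug.
Blood pressure is downstream of the drug. One should not condition on a consequence of treatment, so the overall rates are the right comparison.
The causal difference is the pooled difference: 0.625 − 0.514 = +0.111.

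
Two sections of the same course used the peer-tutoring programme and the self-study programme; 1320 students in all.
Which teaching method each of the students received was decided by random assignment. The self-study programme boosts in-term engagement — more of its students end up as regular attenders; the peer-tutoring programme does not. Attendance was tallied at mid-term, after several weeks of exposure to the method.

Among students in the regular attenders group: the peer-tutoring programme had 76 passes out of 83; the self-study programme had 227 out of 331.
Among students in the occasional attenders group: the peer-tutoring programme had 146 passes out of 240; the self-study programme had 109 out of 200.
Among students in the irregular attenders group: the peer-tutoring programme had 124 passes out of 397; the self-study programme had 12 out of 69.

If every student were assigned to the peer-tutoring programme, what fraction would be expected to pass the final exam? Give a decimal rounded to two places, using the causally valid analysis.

Because the teaching method influences mid-term attendance, mid-term attendance is a post-treatment mediator, not a confounder. Stratifying on it would bias the estimate; the causal effect is the crude pooled difference.
So P(outcome | do(the peer-tutoring programme)) is just the pooled rate for the peer-tutoring programme: 346/720 = 0.481.

0.48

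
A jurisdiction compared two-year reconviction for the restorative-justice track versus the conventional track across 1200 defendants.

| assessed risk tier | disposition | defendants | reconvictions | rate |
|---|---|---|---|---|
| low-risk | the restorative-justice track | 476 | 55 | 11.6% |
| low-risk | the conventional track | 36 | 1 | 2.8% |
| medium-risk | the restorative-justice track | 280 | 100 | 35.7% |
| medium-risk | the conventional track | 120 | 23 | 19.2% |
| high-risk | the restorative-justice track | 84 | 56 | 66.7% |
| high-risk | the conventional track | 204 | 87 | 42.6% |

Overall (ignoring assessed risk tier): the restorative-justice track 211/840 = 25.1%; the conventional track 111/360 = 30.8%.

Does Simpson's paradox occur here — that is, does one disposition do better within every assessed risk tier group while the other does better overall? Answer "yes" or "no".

yes

Within each assessed risk tier level (low-risk 11.6% vs 2.8%; medium-risk 35.7% vs 19.2%; high-risk 66.7% vs 42.6%), the conventional track has the lower rate every time. Pooled: 25.1% vs 30.8% — the restorative-justice track has the lower rate overall. The two comparisons disagree.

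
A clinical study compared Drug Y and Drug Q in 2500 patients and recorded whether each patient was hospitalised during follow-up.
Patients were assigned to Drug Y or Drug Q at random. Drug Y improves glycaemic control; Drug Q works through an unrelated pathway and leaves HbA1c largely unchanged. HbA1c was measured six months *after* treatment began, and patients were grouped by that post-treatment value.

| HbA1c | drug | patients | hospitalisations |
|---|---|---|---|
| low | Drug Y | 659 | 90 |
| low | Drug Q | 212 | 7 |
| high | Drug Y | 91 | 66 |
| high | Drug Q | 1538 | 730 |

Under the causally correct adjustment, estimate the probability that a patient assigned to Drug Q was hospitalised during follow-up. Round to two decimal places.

HbA1c is downstream of the drug. One should not condition on a consequence of treatment, so the overall rates are the right comparison.
So P(outcome | do(Drug Q)) is just the pooled rate for Drug Q: 737/1750 = 0.421.

0.42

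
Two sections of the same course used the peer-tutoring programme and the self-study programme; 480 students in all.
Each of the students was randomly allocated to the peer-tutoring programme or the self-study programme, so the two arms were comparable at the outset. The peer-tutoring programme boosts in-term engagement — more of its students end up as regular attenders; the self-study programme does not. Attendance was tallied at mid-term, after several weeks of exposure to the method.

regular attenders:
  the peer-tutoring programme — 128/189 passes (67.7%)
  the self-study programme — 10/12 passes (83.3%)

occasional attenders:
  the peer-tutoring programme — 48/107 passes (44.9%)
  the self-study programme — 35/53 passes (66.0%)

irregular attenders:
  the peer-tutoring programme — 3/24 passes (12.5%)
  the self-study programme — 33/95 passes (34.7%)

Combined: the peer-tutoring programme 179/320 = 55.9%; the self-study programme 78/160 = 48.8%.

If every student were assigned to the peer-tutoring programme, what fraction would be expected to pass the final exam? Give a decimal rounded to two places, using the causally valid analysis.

Within every mid-term attendance level the self-study programme has the higher rate, yet pooled the peer-tutoring programme does — Simpson's reversal.
Mid-term attendance here is a post-treatment variable shaped by the teaching method; conditioning on it would introduce bias rather than remove it. The overall comparison is the causal one.
So P(outcome | do(the peer-tutoring programme)) is just the pooled rate for the peer-tutoring programme: 179/320 = 0.559.

0.56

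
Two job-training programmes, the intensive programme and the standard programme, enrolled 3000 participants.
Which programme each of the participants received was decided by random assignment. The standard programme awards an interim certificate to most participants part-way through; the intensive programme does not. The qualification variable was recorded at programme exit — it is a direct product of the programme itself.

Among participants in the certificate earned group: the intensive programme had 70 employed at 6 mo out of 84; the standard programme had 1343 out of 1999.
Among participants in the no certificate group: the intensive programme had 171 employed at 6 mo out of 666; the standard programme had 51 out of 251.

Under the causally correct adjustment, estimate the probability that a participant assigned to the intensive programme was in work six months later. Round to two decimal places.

0.32

Because the programme influences qualification attained during the programme, qualification attained during the programme is a post-treatment mediator, not a confounder. Stratifying on it would bias the estimate; the causal effect is the crude pooled difference.
So P(outcome | do(the intensive programme)) is just the pooled rate for the intensive programme: 241/750 = 0.321.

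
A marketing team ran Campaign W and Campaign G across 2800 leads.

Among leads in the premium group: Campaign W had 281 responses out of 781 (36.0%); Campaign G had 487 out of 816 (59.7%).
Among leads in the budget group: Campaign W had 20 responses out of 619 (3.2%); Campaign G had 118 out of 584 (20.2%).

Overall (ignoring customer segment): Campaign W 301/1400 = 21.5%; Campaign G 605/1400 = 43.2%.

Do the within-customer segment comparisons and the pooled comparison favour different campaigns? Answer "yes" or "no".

no

Within each customer segment level (premium 36.0% vs 59.7%; budget 3.2% vs 20.2%), Campaign G has the higher rate every time. Pooled: 21.5% vs 43.2% — Campaign G has the higher rate overall. They agree.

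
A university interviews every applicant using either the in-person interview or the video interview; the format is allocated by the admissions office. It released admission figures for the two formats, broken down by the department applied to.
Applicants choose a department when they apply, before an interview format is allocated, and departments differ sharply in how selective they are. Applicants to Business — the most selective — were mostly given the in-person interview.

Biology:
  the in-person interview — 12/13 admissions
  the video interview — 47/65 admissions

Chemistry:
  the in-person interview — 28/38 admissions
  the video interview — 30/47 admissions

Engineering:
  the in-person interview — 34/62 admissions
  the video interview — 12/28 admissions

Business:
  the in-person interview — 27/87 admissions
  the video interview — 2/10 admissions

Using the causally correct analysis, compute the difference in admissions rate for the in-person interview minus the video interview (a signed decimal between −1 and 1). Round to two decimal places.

Department is set before the interview format has any effect — it is not caused by the interview format — and it independently drives the outcome. That makes it a confounder, so the causal comparison is within department levels.
Adjusting over the population distribution of department: 0.223·(0.923−0.723) + 0.243·(0.737−0.638) + 0.257·(0.548−0.429) + 0.277·(0.310−0.200) = +0.130.

+0.13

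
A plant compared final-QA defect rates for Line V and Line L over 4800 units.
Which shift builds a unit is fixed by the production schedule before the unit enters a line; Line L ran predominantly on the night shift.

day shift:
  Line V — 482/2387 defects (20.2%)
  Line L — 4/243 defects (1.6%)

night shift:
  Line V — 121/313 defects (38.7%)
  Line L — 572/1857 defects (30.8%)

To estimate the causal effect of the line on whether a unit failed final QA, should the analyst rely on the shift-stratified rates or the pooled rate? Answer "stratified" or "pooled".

stratified

The imbalance in shift arose from how units were allocated, not from anything the line did; and shift independently affects the outcome. The pooled gap is confounded — condition on shift.
Within each level — day shift: 20.2% vs 1.6%; night shift: 38.7% vs 30.8% — Line L is lower every time.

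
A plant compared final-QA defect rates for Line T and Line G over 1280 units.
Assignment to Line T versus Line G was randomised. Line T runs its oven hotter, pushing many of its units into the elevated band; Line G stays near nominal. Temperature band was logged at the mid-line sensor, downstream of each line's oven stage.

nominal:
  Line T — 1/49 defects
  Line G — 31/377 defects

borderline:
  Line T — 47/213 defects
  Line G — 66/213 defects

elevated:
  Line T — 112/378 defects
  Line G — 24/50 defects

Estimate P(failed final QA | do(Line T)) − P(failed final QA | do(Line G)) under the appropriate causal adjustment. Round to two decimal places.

+0.06

Because the line influences in-process temperature band, in-process temperature band is a post-treatment mediator, not a confounder. Stratifying on it would bias the estimate; the causal effect is the crude pooled difference.
The causal difference is the pooled difference: 0.250 − 0.189 = +0.061.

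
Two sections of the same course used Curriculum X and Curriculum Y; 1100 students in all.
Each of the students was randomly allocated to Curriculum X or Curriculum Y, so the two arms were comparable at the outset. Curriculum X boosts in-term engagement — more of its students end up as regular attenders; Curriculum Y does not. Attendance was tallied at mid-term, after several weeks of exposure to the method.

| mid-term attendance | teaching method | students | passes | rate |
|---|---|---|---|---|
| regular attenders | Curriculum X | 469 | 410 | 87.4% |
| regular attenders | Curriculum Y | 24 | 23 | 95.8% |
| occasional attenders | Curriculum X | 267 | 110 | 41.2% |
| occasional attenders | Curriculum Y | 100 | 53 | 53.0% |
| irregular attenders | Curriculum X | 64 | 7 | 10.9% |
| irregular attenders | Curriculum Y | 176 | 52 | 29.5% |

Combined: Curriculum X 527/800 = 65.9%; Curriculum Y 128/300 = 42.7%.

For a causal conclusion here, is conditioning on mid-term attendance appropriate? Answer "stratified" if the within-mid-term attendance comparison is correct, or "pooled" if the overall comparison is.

Stratifying would compare teaching methods among students the teaching methods themselves sorted into mid-term attendance groups — a form of selection on an intermediate. The unconditioned pooled rates give the total causal effect.
Pooled: Curriculum X 65.9% vs Curriculum Y 42.7%; Curriculum X is higher overall.

pooled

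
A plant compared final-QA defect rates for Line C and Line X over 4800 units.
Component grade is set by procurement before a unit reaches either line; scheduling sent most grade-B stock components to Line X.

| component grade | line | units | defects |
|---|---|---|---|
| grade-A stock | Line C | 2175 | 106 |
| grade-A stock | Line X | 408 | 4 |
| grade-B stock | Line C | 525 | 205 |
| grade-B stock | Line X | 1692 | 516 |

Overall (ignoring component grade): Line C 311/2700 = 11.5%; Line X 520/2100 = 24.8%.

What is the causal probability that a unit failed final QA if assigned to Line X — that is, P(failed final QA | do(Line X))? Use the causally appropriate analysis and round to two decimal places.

Within every component grade level Line X has the lower rate, yet pooled Line C does — Simpson's reversal.
Here component grade is a common cause — it drives both which line a case falls under and the outcome. The crude comparison mixes populations; the stratum-specific rates are the causally relevant ones.
Standardising Line X to the population component grade mix: 0.538·4/408 + 0.462·516/1692 = 0.146.

0.15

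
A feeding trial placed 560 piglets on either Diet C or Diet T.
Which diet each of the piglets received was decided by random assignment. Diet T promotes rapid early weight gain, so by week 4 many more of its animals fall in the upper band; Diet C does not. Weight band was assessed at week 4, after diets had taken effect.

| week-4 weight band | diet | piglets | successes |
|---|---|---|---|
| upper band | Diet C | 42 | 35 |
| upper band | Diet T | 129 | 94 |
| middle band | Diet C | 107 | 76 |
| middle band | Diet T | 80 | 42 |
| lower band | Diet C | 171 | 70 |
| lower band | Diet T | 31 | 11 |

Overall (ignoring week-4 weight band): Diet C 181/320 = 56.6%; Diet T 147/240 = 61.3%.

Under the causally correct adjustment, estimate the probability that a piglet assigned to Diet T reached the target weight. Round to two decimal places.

The week-4 weight band-specific comparison favours Diet C throughout, but the pooled figures favour Diet T. The question is whether to condition on week-4 weight band.
Stratifying would compare diets among piglets the diets themselves sorted into week-4 weight band groups — a form of selection on an intermediate. The unconditioned pooled rates give the total causal effect.
So P(outcome | do(Diet T)) is just the pooled rate for Diet T: 147/240 = 0.613.

0.61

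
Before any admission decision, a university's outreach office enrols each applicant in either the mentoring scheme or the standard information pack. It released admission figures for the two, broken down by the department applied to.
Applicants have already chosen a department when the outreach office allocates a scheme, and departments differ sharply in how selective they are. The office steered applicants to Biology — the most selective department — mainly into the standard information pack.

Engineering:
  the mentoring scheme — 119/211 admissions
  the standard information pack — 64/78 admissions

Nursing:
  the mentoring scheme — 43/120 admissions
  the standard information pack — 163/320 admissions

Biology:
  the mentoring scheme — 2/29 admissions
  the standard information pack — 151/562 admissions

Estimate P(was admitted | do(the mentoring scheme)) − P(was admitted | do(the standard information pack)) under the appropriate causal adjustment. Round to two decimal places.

Department is set before the outreach scheme has any effect — it is not caused by the outreach scheme — and it independently drives the outcome. That makes it a confounder, so the causal comparison is within department levels.
Adjusting over the population distribution of department: 0.219·(0.564−0.821) + 0.333·(0.358−0.509) + 0.448·(0.069−0.269) = -0.196.

-0.20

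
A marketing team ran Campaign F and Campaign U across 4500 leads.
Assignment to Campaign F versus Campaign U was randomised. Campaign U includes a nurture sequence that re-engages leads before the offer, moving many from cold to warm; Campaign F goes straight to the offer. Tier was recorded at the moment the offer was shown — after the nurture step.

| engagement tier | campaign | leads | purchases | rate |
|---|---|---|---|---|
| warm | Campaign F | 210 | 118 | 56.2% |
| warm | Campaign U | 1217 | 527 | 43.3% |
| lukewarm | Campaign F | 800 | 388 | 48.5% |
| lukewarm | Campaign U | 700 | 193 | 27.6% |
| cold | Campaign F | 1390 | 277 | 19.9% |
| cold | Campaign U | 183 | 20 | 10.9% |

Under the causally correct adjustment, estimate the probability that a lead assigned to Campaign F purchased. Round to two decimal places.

0.33

The distribution of engagement tier is itself part of what the campaign does — it is an intermediate outcome. Holding it fixed would remove that part of the effect; the total effect is the pooled difference.
So P(outcome | do(Campaign F)) is just the pooled rate for Campaign F: 783/2400 = 0.326.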